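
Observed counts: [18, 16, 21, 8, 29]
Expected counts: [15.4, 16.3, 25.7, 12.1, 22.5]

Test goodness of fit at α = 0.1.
Chi-square goodness of fit test:
H₀: observed counts match expected distribution
H₁: observed counts differ from expected distribution
df = k - 1 = 4
χ² = Σ(O - E)²/E
   = (18 - 15.4)²/15.4 + (16 - 16.3)²/16.3 + (21 - 25.7)²/25.7 + (8 - 12.1)²/12.1 + (29 - 22.5)²/22.5
   = 0.439 + 0.006 + 0.860 + 1.389 + 1.878
   = 4.57
p-value = 0.3342

Since p-value > α = 0.1, we fail to reject H₀.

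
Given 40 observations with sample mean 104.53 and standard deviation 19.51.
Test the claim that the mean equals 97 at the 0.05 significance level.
One-sample t-test:
H₀: μ = 97
H₁: μ ≠ 97
df = n - 1 = 39
t = (x̄ - μ₀) / (s/√n) = (104.53 - 97) / (19.51/√40) = 2.441
p-value = 0.0193

Since p-value < α = 0.05, we reject H₀.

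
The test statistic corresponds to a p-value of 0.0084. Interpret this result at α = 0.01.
Since p = 0.0084 < α = 0.01, reject H₀.
There is sufficient evidence to reject the null hypothesis; the result is statistically significant at the 0.01 level.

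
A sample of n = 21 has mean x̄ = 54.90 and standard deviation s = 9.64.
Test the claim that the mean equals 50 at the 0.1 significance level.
One-sample t-test:
H₀: μ = 50
H₁: μ ≠ 50
df = n - 1 = 20
t = (x̄ - μ₀) / (s/√n) = (54.90 - 50) / (9.64/√21) = 2.329
p-value = 0.0304

Since p-value < α = 0.1, we reject H₀.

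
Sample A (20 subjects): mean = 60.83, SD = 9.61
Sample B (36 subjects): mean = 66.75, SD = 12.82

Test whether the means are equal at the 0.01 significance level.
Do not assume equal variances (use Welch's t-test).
Welch's two-sample t-test:
H₀: μ₁ = μ₂
H₁: μ₁ ≠ μ₂
s₁²/n₁ = 9.61²/20 = 4.6176,  s₂²/n₂ = 12.82²/36 = 4.5653
SE = √(s₁²/n₁ + s₂²/n₂) = √(4.6176 + 4.5653) = 3.0303
df (Welch-Satterthwaite) = (s₁²/n₁ + s₂²/n₂)² / [(s₁²/n₁)²/(n₁-1) + (s₂²/n₂)²/(n₂-1)] ≈ 49.09
t = (x̄₁ - x̄₂) / SE = (60.83 - 66.75) / 3.0303 = -5.92 / 3.0303 = -1.954
p-value = 0.0565

Since p-value > α = 0.01, we fail to reject H₀.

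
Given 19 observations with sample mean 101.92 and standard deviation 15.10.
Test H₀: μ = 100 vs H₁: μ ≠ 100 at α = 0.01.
One-sample t-test:
H₀: μ = 100
H₁: μ ≠ 100
df = n - 1 = 18
t = (x̄ - μ₀) / (s/√n) = (101.92 - 100) / (15.10/√19) = 0.554
p-value = 0.5862

Since p-value > α = 0.01, we fail to reject H₀.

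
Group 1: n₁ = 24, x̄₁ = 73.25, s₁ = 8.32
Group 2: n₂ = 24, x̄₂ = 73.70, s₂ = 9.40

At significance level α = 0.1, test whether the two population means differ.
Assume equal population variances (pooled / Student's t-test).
Student's two-sample t-test (equal variances):
H₀: μ₁ = μ₂
H₁: μ₁ ≠ μ₂
df = n₁ + n₂ - 2 = 46
Pooled variance s_p² = [(n₁-1)s₁² + (n₂-1)s₂²] / (n₁ + n₂ - 2) = [(23)(8.32²) + (23)(9.40²)] / 46 = 78.7912
SE = √(s_p²(1/n₁ + 1/n₂)) = √(78.7912 × (1/24 + 1/24)) = 2.5624
t = (x̄₁ - x̄₂) / SE = (73.25 - 73.70) / 2.5624 = -0.45 / 2.5624 = -0.176
p-value = 0.8614

Since p-value > α = 0.1, we fail to reject H₀.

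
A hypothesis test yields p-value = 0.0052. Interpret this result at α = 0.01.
Since p = 0.0052 < α = 0.01, reject H₀.
There is sufficient evidence to reject the null hypothesis; the result is statistically significant at the 0.01 level.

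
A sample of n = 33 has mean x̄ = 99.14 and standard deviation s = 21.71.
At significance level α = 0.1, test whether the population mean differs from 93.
One-sample t-test:
H₀: μ = 93
H₁: μ ≠ 93
df = n - 1 = 32
t = (x̄ - μ₀) / (s/√n) = (99.14 - 93) / (21.71/√33) = 1.625
p-value = 0.1140

Since p-value > α = 0.1, we fail to reject H₀.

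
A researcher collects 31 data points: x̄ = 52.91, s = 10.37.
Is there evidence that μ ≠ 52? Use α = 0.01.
One-sample t-test:
H₀: μ = 52
H₁: μ ≠ 52
df = n - 1 = 30
t = (x̄ - μ₀) / (s/√n) = (52.91 - 52) / (10.37/√31) = 0.489
p-value = 0.6287

Since p-value > α = 0.01, we fail to reject H₀.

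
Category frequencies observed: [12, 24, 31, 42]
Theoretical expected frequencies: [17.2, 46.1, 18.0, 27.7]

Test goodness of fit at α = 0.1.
Chi-square goodness of fit test:
H₀: observed counts match expected distribution
H₁: observed counts differ from expected distribution
df = k - 1 = 3
χ² = Σ(O - E)²/E
   = (12 - 17.2)²/17.2 + (24 - 46.1)²/46.1 + (31 - 18.0)²/18.0 + (42 - 27.7)²/27.7
   = 1.572 + 10.595 + 9.389 + 7.382
   = 28.94
p-value < 0.0001

Since p-value < α = 0.1, we reject H₀.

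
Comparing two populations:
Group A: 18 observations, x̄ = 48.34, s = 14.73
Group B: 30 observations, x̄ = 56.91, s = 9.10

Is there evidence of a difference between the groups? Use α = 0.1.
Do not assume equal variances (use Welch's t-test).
Welch's two-sample t-test:
H₀: μ₁ = μ₂
H₁: μ₁ ≠ μ₂
s₁²/n₁ = 14.73²/18 = 12.0541,  s₂²/n₂ = 9.10²/30 = 2.7603
SE = √(s₁²/n₁ + s₂²/n₂) = √(12.0541 + 2.7603) = 3.8489
df (Welch-Satterthwaite) = (s₁²/n₁ + s₂²/n₂)² / [(s₁²/n₁)²/(n₁-1) + (s₂²/n₂)²/(n₂-1)] ≈ 24.91
t = (x̄₁ - x̄₂) / SE = (48.34 - 56.91) / 3.8489 = -8.57 / 3.8489 = -2.227
p-value = 0.0353

Since p-value < α = 0.1, we reject H₀.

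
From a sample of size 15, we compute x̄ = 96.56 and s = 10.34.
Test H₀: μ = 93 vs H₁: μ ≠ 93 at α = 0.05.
One-sample t-test:
H₀: μ = 93
H₁: μ ≠ 93
df = n - 1 = 14
t = (x̄ - μ₀) / (s/√n) = (96.56 - 93) / (10.34/√15) = 1.333
p-value = 0.2037

Since p-value > α = 0.05, we fail to reject H₀.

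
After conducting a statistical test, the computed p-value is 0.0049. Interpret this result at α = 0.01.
Since p = 0.0049 < α = 0.01, reject H₀.
There is sufficient evidence to reject the null hypothesis; the result is statistically significant at the 0.01 level.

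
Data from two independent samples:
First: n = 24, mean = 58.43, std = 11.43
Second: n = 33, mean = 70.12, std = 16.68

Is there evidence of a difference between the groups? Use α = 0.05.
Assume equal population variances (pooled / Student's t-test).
Student's two-sample t-test (equal variances):
H₀: μ₁ = μ₂
H₁: μ₁ ≠ μ₂
df = n₁ + n₂ - 2 = 55
Pooled variance s_p² = [(n₁-1)s₁² + (n₂-1)s₂²] / (n₁ + n₂ - 2) = [(23)(11.43²) + (32)(16.68²)] / 55 = 216.5082
SE = √(s_p²(1/n₁ + 1/n₂)) = √(216.5082 × (1/24 + 1/33)) = 3.9474
t = (x̄₁ - x̄₂) / SE = (58.43 - 70.12) / 3.9474 = -11.69 / 3.9474 = -2.961
p-value = 0.0045

Since p-value < α = 0.05, we reject H₀.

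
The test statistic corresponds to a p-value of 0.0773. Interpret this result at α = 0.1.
Since p = 0.0773 < α = 0.1, reject H₀.
There is sufficient evidence to reject the null hypothesis; the result is statistically significant at the 0.1 level.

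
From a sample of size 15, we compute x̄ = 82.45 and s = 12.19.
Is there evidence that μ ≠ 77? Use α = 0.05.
One-sample t-test:
H₀: μ = 77
H₁: μ ≠ 77
df = n - 1 = 14
t = (x̄ - μ₀) / (s/√n) = (82.45 - 77) / (12.19/√15) = 1.732
p-value = 0.1053

Since p-value > α = 0.05, we fail to reject H₀.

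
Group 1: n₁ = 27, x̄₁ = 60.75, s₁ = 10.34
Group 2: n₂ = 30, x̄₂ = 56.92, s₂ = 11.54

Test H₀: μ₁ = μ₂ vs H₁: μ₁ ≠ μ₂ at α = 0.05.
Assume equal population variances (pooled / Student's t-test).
Student's two-sample t-test (equal variances):
H₀: μ₁ = μ₂
H₁: μ₁ ≠ μ₂
df = n₁ + n₂ - 2 = 55
Pooled variance s_p² = [(n₁-1)s₁² + (n₂-1)s₂²] / (n₁ + n₂ - 2) = [(26)(10.34²) + (29)(11.54²)] / 55 = 120.7597
SE = √(s_p²(1/n₁ + 1/n₂)) = √(120.7597 × (1/27 + 1/30)) = 2.9151
t = (x̄₁ - x̄₂) / SE = (60.75 - 56.92) / 2.9151 = 3.83 / 2.9151 = 1.314
p-value = 0.1944

Since p-value > α = 0.05, we fail to reject H₀.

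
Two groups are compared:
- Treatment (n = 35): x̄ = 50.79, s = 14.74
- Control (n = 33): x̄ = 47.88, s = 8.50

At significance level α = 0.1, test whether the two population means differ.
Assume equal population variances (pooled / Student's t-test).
Student's two-sample t-test (equal variances):
H₀: μ₁ = μ₂
H₁: μ₁ ≠ μ₂
df = n₁ + n₂ - 2 = 66
Pooled variance s_p² = [(n₁-1)s₁² + (n₂-1)s₂²] / (n₁ + n₂ - 2) = [(34)(14.74²) + (32)(8.50²)] / 66 = 146.9560
SE = √(s_p²(1/n₁ + 1/n₂)) = √(146.9560 × (1/35 + 1/33)) = 2.9414
t = (x̄₁ - x̄₂) / SE = (50.79 - 47.88) / 2.9414 = 2.91 / 2.9414 = 0.989
p-value = 0.3261

Since p-value > α = 0.1, we fail to reject H₀.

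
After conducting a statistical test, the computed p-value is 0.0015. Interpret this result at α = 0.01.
Since p = 0.0015 < α = 0.01, reject H₀.
There is sufficient evidence to reject the null hypothesis; the result is statistically significant at the 0.01 level.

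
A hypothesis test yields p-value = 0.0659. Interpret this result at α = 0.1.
Since p = 0.0659 < α = 0.1, reject H₀.
There is sufficient evidence to reject the null hypothesis; the result is statistically significant at the 0.1 level.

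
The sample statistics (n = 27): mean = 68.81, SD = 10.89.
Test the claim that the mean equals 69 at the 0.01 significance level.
One-sample t-test:
H₀: μ = 69
H₁: μ ≠ 69
df = n - 1 = 26
t = (x̄ - μ₀) / (s/√n) = (68.81 - 69) / (10.89/√27) = -0.091
p-value = 0.9285

Since p-value > α = 0.01, we fail to reject H₀.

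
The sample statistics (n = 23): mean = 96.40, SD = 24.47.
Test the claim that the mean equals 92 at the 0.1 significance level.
One-sample t-test:
H₀: μ = 92
H₁: μ ≠ 92
df = n - 1 = 22
t = (x̄ - μ₀) / (s/√n) = (96.40 - 92) / (24.47/√23) = 0.862
p-value = 0.3978

Since p-value > α = 0.1, we fail to reject H₀.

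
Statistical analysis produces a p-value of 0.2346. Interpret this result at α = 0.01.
Since p = 0.2346 > α = 0.01, fail to reject H₀.
There is insufficient evidence to reject the null hypothesis; the result is not statistically significant at the 0.01 level.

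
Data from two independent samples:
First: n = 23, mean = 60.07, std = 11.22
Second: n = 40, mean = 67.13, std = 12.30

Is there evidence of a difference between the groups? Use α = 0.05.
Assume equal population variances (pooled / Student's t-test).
Student's two-sample t-test (equal variances):
H₀: μ₁ = μ₂
H₁: μ₁ ≠ μ₂
df = n₁ + n₂ - 2 = 61
Pooled variance s_p² = [(n₁-1)s₁² + (n₂-1)s₂²] / (n₁ + n₂ - 2) = [(22)(11.22²) + (39)(12.30²)] / 61 = 142.1288
SE = √(s_p²(1/n₁ + 1/n₂)) = √(142.1288 × (1/23 + 1/40)) = 3.1197
t = (x̄₁ - x̄₂) / SE = (60.07 - 67.13) / 3.1197 = -7.06 / 3.1197 = -2.263
p-value = 0.0272

Since p-value < α = 0.05, we reject H₀.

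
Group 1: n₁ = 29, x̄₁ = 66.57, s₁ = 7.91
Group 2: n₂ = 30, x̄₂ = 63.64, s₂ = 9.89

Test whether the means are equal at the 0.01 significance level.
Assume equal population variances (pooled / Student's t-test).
Student's two-sample t-test (equal variances):
H₀: μ₁ = μ₂
H₁: μ₁ ≠ μ₂
df = n₁ + n₂ - 2 = 57
Pooled variance s_p² = [(n₁-1)s₁² + (n₂-1)s₂²] / (n₁ + n₂ - 2) = [(28)(7.91²) + (29)(9.89²)] / 57 = 80.4993
SE = √(s_p²(1/n₁ + 1/n₂)) = √(80.4993 × (1/29 + 1/30)) = 2.3365
t = (x̄₁ - x̄₂) / SE = (66.57 - 63.64) / 2.3365 = 2.93 / 2.3365 = 1.254
p-value = 0.2150

Since p-value > α = 0.01, we fail to reject H₀.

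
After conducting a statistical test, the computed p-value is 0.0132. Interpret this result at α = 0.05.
Since p = 0.0132 < α = 0.05, reject H₀.
There is sufficient evidence to reject the null hypothesis; the result is statistically significant at the 0.05 level.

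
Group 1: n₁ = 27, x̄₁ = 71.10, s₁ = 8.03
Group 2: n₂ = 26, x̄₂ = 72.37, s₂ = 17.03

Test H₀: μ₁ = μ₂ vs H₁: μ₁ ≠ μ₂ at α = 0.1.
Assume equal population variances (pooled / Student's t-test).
Student's two-sample t-test (equal variances):
H₀: μ₁ = μ₂
H₁: μ₁ ≠ μ₂
df = n₁ + n₂ - 2 = 51
Pooled variance s_p² = [(n₁-1)s₁² + (n₂-1)s₂²] / (n₁ + n₂ - 2) = [(26)(8.03²) + (25)(17.03²)] / 51 = 175.0397
SE = √(s_p²(1/n₁ + 1/n₂)) = √(175.0397 × (1/27 + 1/26)) = 3.6353
t = (x̄₁ - x̄₂) / SE = (71.10 - 72.37) / 3.6353 = -1.27 / 3.6353 = -0.349
p-value = 0.7283

Since p-value > α = 0.1, we fail to reject H₀.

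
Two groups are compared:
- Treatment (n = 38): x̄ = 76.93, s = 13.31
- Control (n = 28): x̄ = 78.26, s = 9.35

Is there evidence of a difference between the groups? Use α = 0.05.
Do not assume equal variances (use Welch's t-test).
Welch's two-sample t-test:
H₀: μ₁ = μ₂
H₁: μ₁ ≠ μ₂
s₁²/n₁ = 13.31²/38 = 4.6620,  s₂²/n₂ = 9.35²/28 = 3.1222
SE = √(s₁²/n₁ + s₂²/n₂) = √(4.6620 + 3.1222) = 2.7900
df (Welch-Satterthwaite) = (s₁²/n₁ + s₂²/n₂)² / [(s₁²/n₁)²/(n₁-1) + (s₂²/n₂)²/(n₂-1)] ≈ 63.89
t = (x̄₁ - x̄₂) / SE = (76.93 - 78.26) / 2.7900 = -1.33 / 2.7900 = -0.477
p-value = 0.6352

Since p-value > α = 0.05, we fail to reject H₀.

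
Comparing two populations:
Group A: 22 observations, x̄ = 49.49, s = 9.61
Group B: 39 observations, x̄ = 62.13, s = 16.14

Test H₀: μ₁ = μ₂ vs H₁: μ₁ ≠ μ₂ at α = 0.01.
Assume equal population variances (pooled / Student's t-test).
Student's two-sample t-test (equal variances):
H₀: μ₁ = μ₂
H₁: μ₁ ≠ μ₂
df = n₁ + n₂ - 2 = 59
Pooled variance s_p² = [(n₁-1)s₁² + (n₂-1)s₂²] / (n₁ + n₂ - 2) = [(21)(9.61²) + (38)(16.14²)] / 59 = 200.6505
SE = √(s_p²(1/n₁ + 1/n₂)) = √(200.6505 × (1/22 + 1/39)) = 3.7770
t = (x̄₁ - x̄₂) / SE = (49.49 - 62.13) / 3.7770 = -12.64 / 3.7770 = -3.347
p-value = 0.0014

Since p-value < α = 0.01, we reject H₀.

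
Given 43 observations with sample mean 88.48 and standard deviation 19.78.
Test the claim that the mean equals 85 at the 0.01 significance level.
One-sample t-test:
H₀: μ = 85
H₁: μ ≠ 85
df = n - 1 = 42
t = (x̄ - μ₀) / (s/√n) = (88.48 - 85) / (19.78/√43) = 1.154
p-value = 0.2552

Since p-value > α = 0.01, we fail to reject H₀.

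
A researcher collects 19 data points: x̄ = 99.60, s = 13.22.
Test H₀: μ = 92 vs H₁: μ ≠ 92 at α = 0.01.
One-sample t-test:
H₀: μ = 92
H₁: μ ≠ 92
df = n - 1 = 18
t = (x̄ - μ₀) / (s/√n) = (99.60 - 92) / (13.22/√19) = 2.506
p-value = 0.0220

Since p-value > α = 0.01, we fail to reject H₀.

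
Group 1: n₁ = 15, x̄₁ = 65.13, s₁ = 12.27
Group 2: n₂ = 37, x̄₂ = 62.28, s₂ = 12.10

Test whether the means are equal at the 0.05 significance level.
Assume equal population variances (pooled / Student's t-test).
Student's two-sample t-test (equal variances):
H₀: μ₁ = μ₂
H₁: μ₁ ≠ μ₂
df = n₁ + n₂ - 2 = 50
Pooled variance s_p² = [(n₁-1)s₁² + (n₂-1)s₂²] / (n₁ + n₂ - 2) = [(14)(12.27²) + (36)(12.10²)] / 50 = 147.5700
SE = √(s_p²(1/n₁ + 1/n₂)) = √(147.5700 × (1/15 + 1/37)) = 3.7184
t = (x̄₁ - x̄₂) / SE = (65.13 - 62.28) / 3.7184 = 2.85 / 3.7184 = 0.766
p-value = 0.4470

Since p-value > α = 0.05, we fail to reject H₀.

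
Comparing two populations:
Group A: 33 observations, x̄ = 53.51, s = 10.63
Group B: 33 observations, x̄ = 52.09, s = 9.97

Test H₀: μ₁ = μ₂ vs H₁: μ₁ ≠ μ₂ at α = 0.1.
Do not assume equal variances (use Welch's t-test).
Welch's two-sample t-test:
H₀: μ₁ = μ₂
H₁: μ₁ ≠ μ₂
s₁²/n₁ = 10.63²/33 = 3.4241,  s₂²/n₂ = 9.97²/33 = 3.0121
SE = √(s₁²/n₁ + s₂²/n₂) = √(3.4241 + 3.0121) = 2.5370
df (Welch-Satterthwaite) = (s₁²/n₁ + s₂²/n₂)² / [(s₁²/n₁)²/(n₁-1) + (s₂²/n₂)²/(n₂-1)] ≈ 63.74
t = (x̄₁ - x̄₂) / SE = (53.51 - 52.09) / 2.5370 = 1.42 / 2.5370 = 0.560
p-value = 0.5776

Since p-value > α = 0.1, we fail to reject H₀.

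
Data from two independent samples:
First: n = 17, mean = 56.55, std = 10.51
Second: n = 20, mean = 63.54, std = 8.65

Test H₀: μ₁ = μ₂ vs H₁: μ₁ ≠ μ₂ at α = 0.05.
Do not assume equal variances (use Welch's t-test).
Welch's two-sample t-test:
H₀: μ₁ = μ₂
H₁: μ₁ ≠ μ₂
s₁²/n₁ = 10.51²/17 = 6.4977,  s₂²/n₂ = 8.65²/20 = 3.7411
SE = √(s₁²/n₁ + s₂²/n₂) = √(6.4977 + 3.7411) = 3.1998
df (Welch-Satterthwaite) = (s₁²/n₁ + s₂²/n₂)² / [(s₁²/n₁)²/(n₁-1) + (s₂²/n₂)²/(n₂-1)] ≈ 31.06
t = (x̄₁ - x̄₂) / SE = (56.55 - 63.54) / 3.1998 = -6.99 / 3.1998 = -2.185
p-value = 0.0366

Since p-value < α = 0.05, we reject H₀.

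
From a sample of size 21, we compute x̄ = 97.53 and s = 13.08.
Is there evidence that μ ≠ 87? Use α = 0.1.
One-sample t-test:
H₀: μ = 87
H₁: μ ≠ 87
df = n - 1 = 20
t = (x̄ - μ₀) / (s/√n) = (97.53 - 87) / (13.08/√21) = 3.689
p-value = 0.0015

Since p-value < α = 0.1, we reject H₀.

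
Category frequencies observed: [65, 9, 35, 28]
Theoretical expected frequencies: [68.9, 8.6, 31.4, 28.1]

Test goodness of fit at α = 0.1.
Chi-square goodness of fit test:
H₀: observed counts match expected distribution
H₁: observed counts differ from expected distribution
df = k - 1 = 3
χ² = Σ(O - E)²/E
   = (65 - 68.9)²/68.9 + (9 - 8.6)²/8.6 + (35 - 31.4)²/31.4 + (28 - 28.1)²/28.1
   = 0.221 + 0.019 + 0.413 + 0.000
   = 0.65
p-value = 0.8843

Since p-value > α = 0.1, we fail to reject H₀.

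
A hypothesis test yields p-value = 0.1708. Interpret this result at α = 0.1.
Since p = 0.1708 > α = 0.1, fail to reject H₀.
There is insufficient evidence to reject the null hypothesis; the result is not statistically significant at the 0.1 level.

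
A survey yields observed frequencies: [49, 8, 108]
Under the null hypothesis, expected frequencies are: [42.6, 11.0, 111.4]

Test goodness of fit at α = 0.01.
Chi-square goodness of fit test:
H₀: observed counts match expected distribution
H₁: observed counts differ from expected distribution
df = k - 1 = 2
χ² = Σ(O - E)²/E
   = (49 - 42.6)²/42.6 + (8 - 11.0)²/11.0 + (108 - 111.4)²/111.4
   = 0.962 + 0.818 + 0.104
   = 1.88
p-value = 0.3900

Since p-value > α = 0.01, we fail to reject H₀.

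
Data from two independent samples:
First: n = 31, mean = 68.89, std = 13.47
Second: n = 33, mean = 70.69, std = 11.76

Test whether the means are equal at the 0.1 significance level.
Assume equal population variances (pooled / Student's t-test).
Student's two-sample t-test (equal variances):
H₀: μ₁ = μ₂
H₁: μ₁ ≠ μ₂
df = n₁ + n₂ - 2 = 62
Pooled variance s_p² = [(n₁-1)s₁² + (n₂-1)s₂²] / (n₁ + n₂ - 2) = [(30)(13.47²) + (32)(11.76²)] / 62 = 159.1734
SE = √(s_p²(1/n₁ + 1/n₂)) = √(159.1734 × (1/31 + 1/33)) = 3.1556
t = (x̄₁ - x̄₂) / SE = (68.89 - 70.69) / 3.1556 = -1.80 / 3.1556 = -0.570
p-value = 0.5705

Since p-value > α = 0.1, we fail to reject H₀.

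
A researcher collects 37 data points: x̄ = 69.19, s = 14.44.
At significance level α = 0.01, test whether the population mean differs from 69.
One-sample t-test:
H₀: μ = 69
H₁: μ ≠ 69
df = n - 1 = 36
t = (x̄ - μ₀) / (s/√n) = (69.19 - 69) / (14.44/√37) = 0.080
p-value = 0.9367

Since p-value > α = 0.01, we fail to reject H₀.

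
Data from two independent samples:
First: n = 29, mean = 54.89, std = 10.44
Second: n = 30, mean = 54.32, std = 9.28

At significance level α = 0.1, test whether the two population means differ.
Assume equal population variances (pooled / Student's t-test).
Student's two-sample t-test (equal variances):
H₀: μ₁ = μ₂
H₁: μ₁ ≠ μ₂
df = n₁ + n₂ - 2 = 57
Pooled variance s_p² = [(n₁-1)s₁² + (n₂-1)s₂²] / (n₁ + n₂ - 2) = [(28)(10.44²) + (29)(9.28²)] / 57 = 97.3553
SE = √(s_p²(1/n₁ + 1/n₂)) = √(97.3553 × (1/29 + 1/30)) = 2.5695
t = (x̄₁ - x̄₂) / SE = (54.89 - 54.32) / 2.5695 = 0.57 / 2.5695 = 0.222
p-value = 0.8252

Since p-value > α = 0.1, we fail to reject H₀.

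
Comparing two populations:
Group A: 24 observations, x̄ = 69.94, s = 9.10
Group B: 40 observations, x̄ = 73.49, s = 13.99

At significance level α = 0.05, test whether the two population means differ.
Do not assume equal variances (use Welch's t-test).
Welch's two-sample t-test:
H₀: μ₁ = μ₂
H₁: μ₁ ≠ μ₂
s₁²/n₁ = 9.10²/24 = 3.4504,  s₂²/n₂ = 13.99²/40 = 4.8930
SE = √(s₁²/n₁ + s₂²/n₂) = √(3.4504 + 4.8930) = 2.8885
df (Welch-Satterthwaite) = (s₁²/n₁ + s₂²/n₂)² / [(s₁²/n₁)²/(n₁-1) + (s₂²/n₂)²/(n₂-1)] ≈ 61.52
t = (x̄₁ - x̄₂) / SE = (69.94 - 73.49) / 2.8885 = -3.55 / 2.8885 = -1.229
p-value = 0.2237

Since p-value > α = 0.05, we fail to reject H₀.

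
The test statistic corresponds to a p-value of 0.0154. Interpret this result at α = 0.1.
Since p = 0.0154 < α = 0.1, reject H₀.
There is sufficient evidence to reject the null hypothesis; the result is statistically significant at the 0.1 level.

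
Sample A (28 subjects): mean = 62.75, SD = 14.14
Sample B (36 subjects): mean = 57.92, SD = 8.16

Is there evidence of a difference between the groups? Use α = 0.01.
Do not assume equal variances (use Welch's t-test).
Welch's two-sample t-test:
H₀: μ₁ = μ₂
H₁: μ₁ ≠ μ₂
s₁²/n₁ = 14.14²/28 = 7.1407,  s₂²/n₂ = 8.16²/36 = 1.8496
SE = √(s₁²/n₁ + s₂²/n₂) = √(7.1407 + 1.8496) = 2.9984
df (Welch-Satterthwaite) = (s₁²/n₁ + s₂²/n₂)² / [(s₁²/n₁)²/(n₁-1) + (s₂²/n₂)²/(n₂-1)] ≈ 40.69
t = (x̄₁ - x̄₂) / SE = (62.75 - 57.92) / 2.9984 = 4.83 / 2.9984 = 1.611
p-value = 0.1149

Since p-value > α = 0.01, we fail to reject H₀.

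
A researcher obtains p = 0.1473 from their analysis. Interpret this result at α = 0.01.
Since p = 0.1473 > α = 0.01, fail to reject H₀.
There is insufficient evidence to reject the null hypothesis; the result is not statistically significant at the 0.01 level.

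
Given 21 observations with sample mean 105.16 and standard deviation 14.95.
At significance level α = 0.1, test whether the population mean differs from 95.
One-sample t-test:
H₀: μ = 95
H₁: μ ≠ 95
df = n - 1 = 20
t = (x̄ - μ₀) / (s/√n) = (105.16 - 95) / (14.95/√21) = 3.114
p-value = 0.0055

Since p-value < α = 0.1, we reject H₀.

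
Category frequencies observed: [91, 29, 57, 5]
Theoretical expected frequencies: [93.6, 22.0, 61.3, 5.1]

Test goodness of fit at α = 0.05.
Chi-square goodness of fit test:
H₀: observed counts match expected distribution
H₁: observed counts differ from expected distribution
df = k - 1 = 3
χ² = Σ(O - E)²/E
   = (91 - 93.6)²/93.6 + (29 - 22.0)²/22.0 + (57 - 61.3)²/61.3 + (5 - 5.1)²/5.1
   = 0.072 + 2.227 + 0.302 + 0.002
   = 2.60
p-value = 0.4569

Since p-value > α = 0.05, we fail to reject H₀.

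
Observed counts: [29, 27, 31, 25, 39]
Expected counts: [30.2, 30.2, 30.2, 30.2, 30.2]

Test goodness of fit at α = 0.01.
Chi-square goodness of fit test:
H₀: observed counts match expected distribution
H₁: observed counts differ from expected distribution
df = k - 1 = 4
χ² = Σ(O - E)²/E
   = (29 - 30.2)²/30.2 + (27 - 30.2)²/30.2 + (31 - 30.2)²/30.2 + (25 - 30.2)²/30.2 + (39 - 30.2)²/30.2
   = 0.048 + 0.339 + 0.021 + 0.895 + 2.564
   = 3.87
p-value = 0.4242

Since p-value > α = 0.01, we fail to reject H₀.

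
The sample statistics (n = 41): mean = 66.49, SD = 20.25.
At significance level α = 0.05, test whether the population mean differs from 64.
One-sample t-test:
H₀: μ = 64
H₁: μ ≠ 64
df = n - 1 = 40
t = (x̄ - μ₀) / (s/√n) = (66.49 - 64) / (20.25/√41) = 0.787
p-value = 0.4357

Since p-value > α = 0.05, we fail to reject H₀.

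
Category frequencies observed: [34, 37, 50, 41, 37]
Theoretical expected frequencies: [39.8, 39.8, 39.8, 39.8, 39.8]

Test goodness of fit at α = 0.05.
Chi-square goodness of fit test:
H₀: observed counts match expected distribution
H₁: observed counts differ from expected distribution
df = k - 1 = 4
χ² = Σ(O - E)²/E
   = (34 - 39.8)²/39.8 + (37 - 39.8)²/39.8 + (50 - 39.8)²/39.8 + (41 - 39.8)²/39.8 + (37 - 39.8)²/39.8
   = 0.845 + 0.197 + 2.614 + 0.036 + 0.197
   = 3.89
p-value = 0.4212

Since p-value > α = 0.05, we fail to reject H₀.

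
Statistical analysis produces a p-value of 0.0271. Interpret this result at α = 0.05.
Since p = 0.0271 < α = 0.05, reject H₀.
There is sufficient evidence to reject the null hypothesis; the result is statistically significant at the 0.05 level.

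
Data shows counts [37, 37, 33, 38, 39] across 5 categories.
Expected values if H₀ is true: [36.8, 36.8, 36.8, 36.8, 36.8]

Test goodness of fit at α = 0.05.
Chi-square goodness of fit test:
H₀: observed counts match expected distribution
H₁: observed counts differ from expected distribution
df = k - 1 = 4
χ² = Σ(O - E)²/E
   = (37 - 36.8)²/36.8 + (37 - 36.8)²/36.8 + (33 - 36.8)²/36.8 + (38 - 36.8)²/36.8 + (39 - 36.8)²/36.8
   = 0.001 + 0.001 + 0.392 + 0.039 + 0.132
   = 0.57
p-value = 0.9668

Since p-value > α = 0.05, we fail to reject H₀.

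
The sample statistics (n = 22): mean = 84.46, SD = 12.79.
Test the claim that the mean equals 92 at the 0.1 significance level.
One-sample t-test:
H₀: μ = 92
H₁: μ ≠ 92
df = n - 1 = 21
t = (x̄ - μ₀) / (s/√n) = (84.46 - 92) / (12.79/√22) = -2.765
p-value = 0.0116

Since p-value < α = 0.1, we reject H₀.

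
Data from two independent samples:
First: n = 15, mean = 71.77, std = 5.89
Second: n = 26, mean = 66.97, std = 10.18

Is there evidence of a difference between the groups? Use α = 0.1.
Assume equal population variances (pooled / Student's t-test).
Student's two-sample t-test (equal variances):
H₀: μ₁ = μ₂
H₁: μ₁ ≠ μ₂
df = n₁ + n₂ - 2 = 39
Pooled variance s_p² = [(n₁-1)s₁² + (n₂-1)s₂²] / (n₁ + n₂ - 2) = [(14)(5.89²) + (25)(10.18²)] / 39 = 78.8846
SE = √(s_p²(1/n₁ + 1/n₂)) = √(78.8846 × (1/15 + 1/26)) = 2.8798
t = (x̄₁ - x̄₂) / SE = (71.77 - 66.97) / 2.8798 = 4.80 / 2.8798 = 1.667
p-value = 0.1036

Since p-value > α = 0.1, we fail to reject H₀.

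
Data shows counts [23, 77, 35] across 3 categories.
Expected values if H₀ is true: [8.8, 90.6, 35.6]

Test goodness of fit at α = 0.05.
Chi-square goodness of fit test:
H₀: observed counts match expected distribution
H₁: observed counts differ from expected distribution
df = k - 1 = 2
χ² = Σ(O - E)²/E
   = (23 - 8.8)²/8.8 + (77 - 90.6)²/90.6 + (35 - 35.6)²/35.6
   = 22.914 + 2.042 + 0.010
   = 24.97
p-value < 0.0001

Since p-value < α = 0.05, we reject H₀.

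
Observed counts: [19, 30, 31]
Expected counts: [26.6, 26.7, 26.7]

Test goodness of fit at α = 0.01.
Chi-square goodness of fit test:
H₀: observed counts match expected distribution
H₁: observed counts differ from expected distribution
df = k - 1 = 2
χ² = Σ(O - E)²/E
   = (19 - 26.6)²/26.6 + (30 - 26.7)²/26.7 + (31 - 26.7)²/26.7
   = 2.171 + 0.408 + 0.693
   = 3.27
p-value = 0.1948

Since p-value > α = 0.01, we fail to reject H₀.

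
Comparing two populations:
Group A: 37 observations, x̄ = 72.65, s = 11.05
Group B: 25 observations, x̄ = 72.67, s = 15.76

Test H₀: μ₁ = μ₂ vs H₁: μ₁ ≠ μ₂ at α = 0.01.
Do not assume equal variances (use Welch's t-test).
Welch's two-sample t-test:
H₀: μ₁ = μ₂
H₁: μ₁ ≠ μ₂
s₁²/n₁ = 11.05²/37 = 3.3001,  s₂²/n₂ = 15.76²/25 = 9.9351
SE = √(s₁²/n₁ + s₂²/n₂) = √(3.3001 + 9.9351) = 3.6380
df (Welch-Satterthwaite) = (s₁²/n₁ + s₂²/n₂)² / [(s₁²/n₁)²/(n₁-1) + (s₂²/n₂)²/(n₂-1)] ≈ 39.67
t = (x̄₁ - x̄₂) / SE = (72.65 - 72.67) / 3.6380 = -0.02 / 3.6380 = -0.005
p-value = 0.9956

Since p-value > α = 0.01, we fail to reject H₀.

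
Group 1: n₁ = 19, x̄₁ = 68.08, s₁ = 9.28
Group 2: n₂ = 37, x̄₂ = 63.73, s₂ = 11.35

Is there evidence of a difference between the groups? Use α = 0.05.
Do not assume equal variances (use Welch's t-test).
Welch's two-sample t-test:
H₀: μ₁ = μ₂
H₁: μ₁ ≠ μ₂
s₁²/n₁ = 9.28²/19 = 4.5325,  s₂²/n₂ = 11.35²/37 = 3.4817
SE = √(s₁²/n₁ + s₂²/n₂) = √(4.5325 + 3.4817) = 2.8309
df (Welch-Satterthwaite) = (s₁²/n₁ + s₂²/n₂)² / [(s₁²/n₁)²/(n₁-1) + (s₂²/n₂)²/(n₂-1)] ≈ 43.45
t = (x̄₁ - x̄₂) / SE = (68.08 - 63.73) / 2.8309 = 4.35 / 2.8309 = 1.537
p-value = 0.1316

Since p-value > α = 0.05, we fail to reject H₀.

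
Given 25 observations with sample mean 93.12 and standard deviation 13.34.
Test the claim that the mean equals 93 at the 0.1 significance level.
One-sample t-test:
H₀: μ = 93
H₁: μ ≠ 93
df = n - 1 = 24
t = (x̄ - μ₀) / (s/√n) = (93.12 - 93) / (13.34/√25) = 0.045
p-value = 0.9645

Since p-value > α = 0.1, we fail to reject H₀.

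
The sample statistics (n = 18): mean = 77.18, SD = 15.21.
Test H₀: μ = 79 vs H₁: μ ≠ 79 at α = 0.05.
One-sample t-test:
H₀: μ = 79
H₁: μ ≠ 79
df = n - 1 = 17
t = (x̄ - μ₀) / (s/√n) = (77.18 - 79) / (15.21/√18) = -0.508
p-value = 0.6182

Since p-value > α = 0.05, we fail to reject H₀.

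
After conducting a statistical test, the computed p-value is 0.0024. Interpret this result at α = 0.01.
Since p = 0.0024 < α = 0.01, reject H₀.
There is sufficient evidence to reject the null hypothesis; the result is statistically significant at the 0.01 level.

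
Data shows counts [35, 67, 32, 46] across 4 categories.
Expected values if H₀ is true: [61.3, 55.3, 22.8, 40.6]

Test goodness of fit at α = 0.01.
Chi-square goodness of fit test:
H₀: observed counts match expected distribution
H₁: observed counts differ from expected distribution
df = k - 1 = 3
χ² = Σ(O - E)²/E
   = (35 - 61.3)²/61.3 + (67 - 55.3)²/55.3 + (32 - 22.8)²/22.8 + (46 - 40.6)²/40.6
   = 11.284 + 2.475 + 3.712 + 0.718
   = 18.19
p-value = 0.0004

Since p-value < α = 0.01, we reject H₀.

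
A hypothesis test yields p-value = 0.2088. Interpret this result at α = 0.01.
Since p = 0.2088 > α = 0.01, fail to reject H₀.
There is insufficient evidence to reject the null hypothesis; the result is not statistically significant at the 0.01 level.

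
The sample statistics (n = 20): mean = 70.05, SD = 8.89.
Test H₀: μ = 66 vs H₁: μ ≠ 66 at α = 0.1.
One-sample t-test:
H₀: μ = 66
H₁: μ ≠ 66
df = n - 1 = 19
t = (x̄ - μ₀) / (s/√n) = (70.05 - 66) / (8.89/√20) = 2.037
p-value = 0.0558

Since p-value < α = 0.1, we reject H₀.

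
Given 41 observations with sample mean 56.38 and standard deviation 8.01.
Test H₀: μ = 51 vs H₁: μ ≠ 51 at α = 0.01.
One-sample t-test:
H₀: μ = 51
H₁: μ ≠ 51
df = n - 1 = 40
t = (x̄ - μ₀) / (s/√n) = (56.38 - 51) / (8.01/√41) = 4.301
p-value = 0.0001

Since p-value < α = 0.01, we reject H₀.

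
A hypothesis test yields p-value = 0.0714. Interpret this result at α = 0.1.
Since p = 0.0714 < α = 0.1, reject H₀.
There is sufficient evidence to reject the null hypothesis; the result is statistically significant at the 0.1 level.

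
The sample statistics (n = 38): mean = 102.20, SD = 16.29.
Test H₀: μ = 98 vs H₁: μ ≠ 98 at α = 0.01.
One-sample t-test:
H₀: μ = 98
H₁: μ ≠ 98
df = n - 1 = 37
t = (x̄ - μ₀) / (s/√n) = (102.20 - 98) / (16.29/√38) = 1.589
p-value = 0.1205

Since p-value > α = 0.01, we fail to reject H₀.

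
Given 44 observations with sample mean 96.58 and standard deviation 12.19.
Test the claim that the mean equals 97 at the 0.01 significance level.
One-sample t-test:
H₀: μ = 97
H₁: μ ≠ 97
df = n - 1 = 43
t = (x̄ - μ₀) / (s/√n) = (96.58 - 97) / (12.19/√44) = -0.229
p-value = 0.8203

Since p-value > α = 0.01, we fail to reject H₀.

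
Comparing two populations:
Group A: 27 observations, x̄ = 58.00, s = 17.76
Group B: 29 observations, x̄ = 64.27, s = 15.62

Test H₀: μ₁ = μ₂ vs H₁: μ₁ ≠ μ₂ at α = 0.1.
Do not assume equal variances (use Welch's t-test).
Welch's two-sample t-test:
H₀: μ₁ = μ₂
H₁: μ₁ ≠ μ₂
s₁²/n₁ = 17.76²/27 = 11.6821,  s₂²/n₂ = 15.62²/29 = 8.4133
SE = √(s₁²/n₁ + s₂²/n₂) = √(11.6821 + 8.4133) = 4.4828
df (Welch-Satterthwaite) = (s₁²/n₁ + s₂²/n₂)² / [(s₁²/n₁)²/(n₁-1) + (s₂²/n₂)²/(n₂-1)] ≈ 51.93
t = (x̄₁ - x̄₂) / SE = (58.00 - 64.27) / 4.4828 = -6.27 / 4.4828 = -1.399
p-value = 0.1679

Since p-value > α = 0.1, we fail to reject H₀.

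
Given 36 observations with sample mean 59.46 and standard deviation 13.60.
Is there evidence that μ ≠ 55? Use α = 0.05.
One-sample t-test:
H₀: μ = 55
H₁: μ ≠ 55
df = n - 1 = 35
t = (x̄ - μ₀) / (s/√n) = (59.46 - 55) / (13.60/√36) = 1.968
p-value = 0.0571

Since p-value > α = 0.05, we fail to reject H₀.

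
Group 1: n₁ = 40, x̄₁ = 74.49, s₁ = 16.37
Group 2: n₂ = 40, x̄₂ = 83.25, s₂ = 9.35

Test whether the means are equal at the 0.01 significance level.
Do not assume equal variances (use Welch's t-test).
Welch's two-sample t-test:
H₀: μ₁ = μ₂
H₁: μ₁ ≠ μ₂
s₁²/n₁ = 16.37²/40 = 6.6994,  s₂²/n₂ = 9.35²/40 = 2.1856
SE = √(s₁²/n₁ + s₂²/n₂) = √(6.6994 + 2.1856) = 2.9808
df (Welch-Satterthwaite) = (s₁²/n₁ + s₂²/n₂)² / [(s₁²/n₁)²/(n₁-1) + (s₂²/n₂)²/(n₂-1)] ≈ 62.00
t = (x̄₁ - x̄₂) / SE = (74.49 - 83.25) / 2.9808 = -8.76 / 2.9808 = -2.939
p-value = 0.0046

Since p-value < α = 0.01, we reject H₀.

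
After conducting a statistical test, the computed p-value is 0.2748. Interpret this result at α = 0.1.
Since p = 0.2748 > α = 0.1, fail to reject H₀.
There is insufficient evidence to reject the null hypothesis; the result is not statistically significant at the 0.1 level.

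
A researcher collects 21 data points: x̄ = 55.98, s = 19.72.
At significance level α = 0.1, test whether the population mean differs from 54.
One-sample t-test:
H₀: μ = 54
H₁: μ ≠ 54
df = n - 1 = 20
t = (x̄ - μ₀) / (s/√n) = (55.98 - 54) / (19.72/√21) = 0.460
p-value = 0.6504

Since p-value > α = 0.1, we fail to reject H₀.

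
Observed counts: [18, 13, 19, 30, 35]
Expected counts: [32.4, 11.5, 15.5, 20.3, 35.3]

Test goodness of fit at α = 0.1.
Chi-square goodness of fit test:
H₀: observed counts match expected distribution
H₁: observed counts differ from expected distribution
df = k - 1 = 4
χ² = Σ(O - E)²/E
   = (18 - 32.4)²/32.4 + (13 - 11.5)²/11.5 + (19 - 15.5)²/15.5 + (30 - 20.3)²/20.3 + (35 - 35.3)²/35.3
   = 6.400 + 0.196 + 0.790 + 4.635 + 0.003
   = 12.02
p-value = 0.0172

Since p-value < α = 0.1, we reject H₀.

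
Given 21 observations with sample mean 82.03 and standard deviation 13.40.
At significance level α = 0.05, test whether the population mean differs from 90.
One-sample t-test:
H₀: μ = 90
H₁: μ ≠ 90
df = n - 1 = 20
t = (x̄ - μ₀) / (s/√n) = (82.03 - 90) / (13.40/√21) = -2.726
p-value = 0.0130

Since p-value < α = 0.05, we reject H₀.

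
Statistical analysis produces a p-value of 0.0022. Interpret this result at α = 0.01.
Since p = 0.0022 < α = 0.01, reject H₀.
There is sufficient evidence to reject the null hypothesis; the result is statistically significant at the 0.01 level.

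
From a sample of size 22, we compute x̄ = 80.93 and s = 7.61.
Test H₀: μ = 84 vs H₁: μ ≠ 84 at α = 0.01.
One-sample t-test:
H₀: μ = 84
H₁: μ ≠ 84
df = n - 1 = 21
t = (x̄ - μ₀) / (s/√n) = (80.93 - 84) / (7.61/√22) = -1.892
p-value = 0.0723

Since p-value > α = 0.01, we fail to reject H₀.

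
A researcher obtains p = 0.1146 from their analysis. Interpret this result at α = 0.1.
Since p = 0.1146 > α = 0.1, fail to reject H₀.
There is insufficient evidence to reject the null hypothesis; the result is not statistically significant at the 0.1 level.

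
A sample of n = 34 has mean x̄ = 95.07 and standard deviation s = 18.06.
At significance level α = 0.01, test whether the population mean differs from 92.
One-sample t-test:
H₀: μ = 92
H₁: μ ≠ 92
df = n - 1 = 33
t = (x̄ - μ₀) / (s/√n) = (95.07 - 92) / (18.06/√34) = 0.991
p-value = 0.3288

Since p-value > α = 0.01, we fail to reject H₀.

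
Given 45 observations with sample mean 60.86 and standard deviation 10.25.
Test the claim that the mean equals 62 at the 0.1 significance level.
One-sample t-test:
H₀: μ = 62
H₁: μ ≠ 62
df = n - 1 = 44
t = (x̄ - μ₀) / (s/√n) = (60.86 - 62) / (10.25/√45) = -0.746
p-value = 0.4596

Since p-value > α = 0.1, we fail to reject H₀.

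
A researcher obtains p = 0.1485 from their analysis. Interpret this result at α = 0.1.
Since p = 0.1485 > α = 0.1, fail to reject H₀.
There is insufficient evidence to reject the null hypothesis; the result is not statistically significant at the 0.1 level.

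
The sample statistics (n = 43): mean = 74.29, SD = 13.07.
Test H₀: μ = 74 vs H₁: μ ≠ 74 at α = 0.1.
One-sample t-test:
H₀: μ = 74
H₁: μ ≠ 74
df = n - 1 = 42
t = (x̄ - μ₀) / (s/√n) = (74.29 - 74) / (13.07/√43) = 0.145
p-value = 0.8850

Since p-value > α = 0.1, we fail to reject H₀.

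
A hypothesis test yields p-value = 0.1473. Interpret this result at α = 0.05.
Since p = 0.1473 > α = 0.05, fail to reject H₀.
There is insufficient evidence to reject the null hypothesis; the result is not statistically significant at the 0.05 level.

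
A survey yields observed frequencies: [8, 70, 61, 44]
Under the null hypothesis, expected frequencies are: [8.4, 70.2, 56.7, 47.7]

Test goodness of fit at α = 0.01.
Chi-square goodness of fit test:
H₀: observed counts match expected distribution
H₁: observed counts differ from expected distribution
df = k - 1 = 3
χ² = Σ(O - E)²/E
   = (8 - 8.4)²/8.4 + (70 - 70.2)²/70.2 + (61 - 56.7)²/56.7 + (44 - 47.7)²/47.7
   = 0.019 + 0.001 + 0.326 + 0.287
   = 0.63
p-value = 0.8889

Since p-value > α = 0.01, we fail to reject H₀.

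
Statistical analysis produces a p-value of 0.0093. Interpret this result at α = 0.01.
Since p = 0.0093 < α = 0.01, reject H₀.
There is sufficient evidence to reject the null hypothesis; the result is statistically significant at the 0.01 level.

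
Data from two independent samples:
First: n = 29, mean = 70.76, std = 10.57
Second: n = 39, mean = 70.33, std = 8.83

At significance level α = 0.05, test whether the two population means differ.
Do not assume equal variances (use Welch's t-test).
Welch's two-sample t-test:
H₀: μ₁ = μ₂
H₁: μ₁ ≠ μ₂
s₁²/n₁ = 10.57²/29 = 3.8526,  s₂²/n₂ = 8.83²/39 = 1.9992
SE = √(s₁²/n₁ + s₂²/n₂) = √(3.8526 + 1.9992) = 2.4190
df (Welch-Satterthwaite) = (s₁²/n₁ + s₂²/n₂)² / [(s₁²/n₁)²/(n₁-1) + (s₂²/n₂)²/(n₂-1)] ≈ 53.90
t = (x̄₁ - x̄₂) / SE = (70.76 - 70.33) / 2.4190 = 0.43 / 2.4190 = 0.178
p-value = 0.8596

Since p-value > α = 0.05, we fail to reject H₀.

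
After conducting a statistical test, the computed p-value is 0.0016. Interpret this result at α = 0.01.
Since p = 0.0016 < α = 0.01, reject H₀.
There is sufficient evidence to reject the null hypothesis; the result is statistically significant at the 0.01 level.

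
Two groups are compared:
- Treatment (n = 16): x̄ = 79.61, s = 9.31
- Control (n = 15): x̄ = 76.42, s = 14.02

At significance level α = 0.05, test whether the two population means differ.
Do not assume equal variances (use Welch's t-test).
Welch's two-sample t-test:
H₀: μ₁ = μ₂
H₁: μ₁ ≠ μ₂
s₁²/n₁ = 9.31²/16 = 5.4173,  s₂²/n₂ = 14.02²/15 = 13.1040
SE = √(s₁²/n₁ + s₂²/n₂) = √(5.4173 + 13.1040) = 4.3036
df (Welch-Satterthwaite) = (s₁²/n₁ + s₂²/n₂)² / [(s₁²/n₁)²/(n₁-1) + (s₂²/n₂)²/(n₂-1)] ≈ 24.12
t = (x̄₁ - x̄₂) / SE = (79.61 - 76.42) / 4.3036 = 3.19 / 4.3036 = 0.741
p-value = 0.4657

Since p-value > α = 0.05, we fail to reject H₀.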